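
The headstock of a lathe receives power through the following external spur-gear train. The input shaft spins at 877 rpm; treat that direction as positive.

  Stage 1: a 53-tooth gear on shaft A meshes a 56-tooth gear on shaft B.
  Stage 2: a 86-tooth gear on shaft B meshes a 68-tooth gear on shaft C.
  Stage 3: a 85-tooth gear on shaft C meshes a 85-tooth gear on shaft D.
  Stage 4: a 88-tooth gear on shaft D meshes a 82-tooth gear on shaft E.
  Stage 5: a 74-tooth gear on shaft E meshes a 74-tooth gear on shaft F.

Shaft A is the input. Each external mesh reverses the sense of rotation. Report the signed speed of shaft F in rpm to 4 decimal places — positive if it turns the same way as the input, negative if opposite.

Stage 1 [53T→56T]: ω = 877.0000×53/56 = 830.0179 rpm, dir flips to −; running = −830.0179
Stage 2 [86T→68T]: ω = 830.0179×86/68 = 1049.7285 rpm, dir flips to +; running = +1049.7285
Stage 3 [85T→85T]: ω = 1049.7285×85/85 = 1049.7285 rpm, dir flips to −; running = −1049.7285
Stage 4 [88T→82T]: ω = 1049.7285×88/82 = 1126.5379 rpm, dir flips to +; running = +1126.5379
Stage 5 [74T→74T]: ω = 1126.5379×74/74 = 1126.5379 rpm, dir flips to −; running = −1126.5379

-1126.5379 rpm (opposite to input, |ω| = 1126.5379 rpm)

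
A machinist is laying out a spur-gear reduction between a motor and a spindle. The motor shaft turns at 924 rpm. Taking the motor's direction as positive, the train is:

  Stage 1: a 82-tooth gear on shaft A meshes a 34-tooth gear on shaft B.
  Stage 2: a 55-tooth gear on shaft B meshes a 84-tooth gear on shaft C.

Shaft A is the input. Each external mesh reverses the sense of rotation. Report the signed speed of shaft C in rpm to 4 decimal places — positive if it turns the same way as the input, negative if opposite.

+1459.1176 rpm (same as input, |ω| = 1459.1176 rpm)

Stage 1 [82T→34T]: ω = 924.0000×82/34 = 2228.4706 rpm, dir flips to −; running = −2228.4706
Stage 2 [55T→84T]: ω = 2228.4706×55/84 = 1459.1176 rpm, dir flips to +; running = +1459.1176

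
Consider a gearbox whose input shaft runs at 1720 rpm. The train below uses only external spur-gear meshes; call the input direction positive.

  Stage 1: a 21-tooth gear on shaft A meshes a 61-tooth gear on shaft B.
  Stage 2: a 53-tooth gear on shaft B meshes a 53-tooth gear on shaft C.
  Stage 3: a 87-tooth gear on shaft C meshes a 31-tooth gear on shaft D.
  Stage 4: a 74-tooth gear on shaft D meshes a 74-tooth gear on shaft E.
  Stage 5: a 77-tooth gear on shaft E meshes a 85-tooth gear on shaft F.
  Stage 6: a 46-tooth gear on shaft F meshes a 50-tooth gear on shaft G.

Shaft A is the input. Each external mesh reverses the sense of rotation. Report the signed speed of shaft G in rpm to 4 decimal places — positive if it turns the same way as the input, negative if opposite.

Stage 1 [21T→61T]: ω = 1720.0000×21/61 = 592.1311 rpm, dir flips to −; running = −592.1311
Stage 2 [53T→53T]: ω = 592.1311×53/53 = 592.1311 rpm, dir flips to +; running = +592.1311
Stage 3 [87T→31T]: ω = 592.1311×87/31 = 1661.7874 rpm, dir flips to −; running = −1661.7874
Stage 4 [74T→74T]: ω = 1661.7874×74/74 = 1661.7874 rpm, dir flips to +; running = +1661.7874
Stage 5 [77T→85T]: ω = 1661.7874×77/85 = 1505.3839 rpm, dir flips to −; running = −1505.3839
Stage 6 [46T→50T]: ω = 1505.3839×46/50 = 1384.9532 rpm, dir flips to +; running = +1384.9532

+1384.9532 rpm (same as input, |ω| = 1384.9532 rpm)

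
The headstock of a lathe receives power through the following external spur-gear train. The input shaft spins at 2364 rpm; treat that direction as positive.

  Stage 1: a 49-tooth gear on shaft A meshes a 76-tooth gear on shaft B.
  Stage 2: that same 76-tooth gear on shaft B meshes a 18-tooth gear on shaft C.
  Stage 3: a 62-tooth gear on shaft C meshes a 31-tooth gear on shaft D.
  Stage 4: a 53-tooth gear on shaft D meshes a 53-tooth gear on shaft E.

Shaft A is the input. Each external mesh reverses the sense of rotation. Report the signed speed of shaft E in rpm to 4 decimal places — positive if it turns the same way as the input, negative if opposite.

Stage 1 [49T→76T]: ω = 2364.0000×49/76 = 1524.1579 rpm, dir flips to −; running = −1524.1579
Stage 2 [76T→18T]: ω = 1524.1579×76/18 = 6435.3333 rpm, dir flips to +; running = +6435.3333
Stage 3 [62T→31T]: ω = 6435.3333×62/31 = 12870.6667 rpm, dir flips to −; running = −12870.6667
Stage 4 [53T→53T]: ω = 12870.6667×53/53 = 12870.6667 rpm, dir flips to +; running = +12870.6667

+12870.6667 rpm (same as input, |ω| = 12870.6667 rpm)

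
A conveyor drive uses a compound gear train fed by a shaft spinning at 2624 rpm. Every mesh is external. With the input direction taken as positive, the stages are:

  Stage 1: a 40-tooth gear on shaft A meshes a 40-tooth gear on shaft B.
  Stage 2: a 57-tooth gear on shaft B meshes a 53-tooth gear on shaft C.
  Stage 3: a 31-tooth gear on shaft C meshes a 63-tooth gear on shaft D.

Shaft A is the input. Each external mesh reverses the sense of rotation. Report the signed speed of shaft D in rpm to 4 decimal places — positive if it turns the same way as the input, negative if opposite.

-1388.6217 rpm (opposite to input, |ω| = 1388.6217 rpm)

Stage 1 [40T→40T]: ω = 2624.0000×40/40 = 2624.0000 rpm, dir flips to −; running = −2624.0000
Stage 2 [57T→53T]: ω = 2624.0000×57/53 = 2822.0377 rpm, dir flips to +; running = +2822.0377
Stage 3 [31T→63T]: ω = 2822.0377×31/63 = 1388.6217 rpm, dir flips to −; running = −1388.6217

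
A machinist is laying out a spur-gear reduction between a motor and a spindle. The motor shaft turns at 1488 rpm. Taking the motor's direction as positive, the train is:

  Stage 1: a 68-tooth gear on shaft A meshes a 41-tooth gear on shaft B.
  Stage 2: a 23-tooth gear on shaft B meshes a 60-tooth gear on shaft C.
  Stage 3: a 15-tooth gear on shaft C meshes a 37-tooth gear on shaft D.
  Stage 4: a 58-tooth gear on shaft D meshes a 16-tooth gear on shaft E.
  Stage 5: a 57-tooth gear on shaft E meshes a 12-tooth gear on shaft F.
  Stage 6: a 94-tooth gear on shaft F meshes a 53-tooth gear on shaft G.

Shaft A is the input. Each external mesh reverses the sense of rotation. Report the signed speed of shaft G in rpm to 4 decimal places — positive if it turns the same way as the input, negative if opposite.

Stage 1 [68T→41T]: ω = 1488.0000×68/41 = 2467.9024 rpm, dir flips to −; running = −2467.9024
Stage 2 [23T→60T]: ω = 2467.9024×23/60 = 946.0293 rpm, dir flips to +; running = +946.0293
Stage 3 [15T→37T]: ω = 946.0293×15/37 = 383.5254 rpm, dir flips to −; running = −383.5254
Stage 4 [58T→16T]: ω = 383.5254×58/16 = 1390.2795 rpm, dir flips to +; running = +1390.2795
Stage 5 [57T→12T]: ω = 1390.2795×57/12 = 6603.8276 rpm, dir flips to −; running = −6603.8276
Stage 6 [94T→53T]: ω = 6603.8276×94/53 = 11712.4490 rpm, dir flips to +; running = +11712.4490

+11712.4490 rpm (same as input, |ω| = 11712.4490 rpm)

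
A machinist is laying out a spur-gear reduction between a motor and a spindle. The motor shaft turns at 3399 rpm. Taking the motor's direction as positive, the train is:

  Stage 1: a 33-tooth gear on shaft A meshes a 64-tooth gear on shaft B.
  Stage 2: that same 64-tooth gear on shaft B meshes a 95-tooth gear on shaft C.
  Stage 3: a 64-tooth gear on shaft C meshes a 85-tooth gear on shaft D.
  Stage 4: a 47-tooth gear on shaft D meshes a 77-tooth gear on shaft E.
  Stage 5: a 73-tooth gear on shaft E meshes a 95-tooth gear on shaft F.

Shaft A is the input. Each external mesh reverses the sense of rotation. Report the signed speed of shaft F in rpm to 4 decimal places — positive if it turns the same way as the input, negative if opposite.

Stage 1 [33T→64T]: ω = 3399.0000×33/64 = 1752.6094 rpm, dir flips to −; running = −1752.6094
Stage 2 [64T→95T]: ω = 1752.6094×64/95 = 1180.7053 rpm, dir flips to +; running = +1180.7053
Stage 3 [64T→85T]: ω = 1180.7053×64/85 = 889.0016 rpm, dir flips to −; running = −889.0016
Stage 4 [47T→77T]: ω = 889.0016×47/77 = 542.6373 rpm, dir flips to +; running = +542.6373
Stage 5 [73T→95T]: ω = 542.6373×73/95 = 416.9740 rpm, dir flips to −; running = −416.9740

-416.9740 rpm (opposite to input, |ω| = 416.9740 rpm)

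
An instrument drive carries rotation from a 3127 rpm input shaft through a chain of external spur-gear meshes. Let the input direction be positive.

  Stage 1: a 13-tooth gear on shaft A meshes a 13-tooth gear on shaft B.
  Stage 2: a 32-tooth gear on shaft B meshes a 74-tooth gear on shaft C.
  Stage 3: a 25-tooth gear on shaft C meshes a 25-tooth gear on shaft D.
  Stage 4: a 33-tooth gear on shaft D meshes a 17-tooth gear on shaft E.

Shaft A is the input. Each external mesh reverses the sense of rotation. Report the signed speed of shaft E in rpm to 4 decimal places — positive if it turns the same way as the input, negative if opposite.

Stage 1 [13T→13T]: ω = 3127.0000×13/13 = 3127.0000 rpm, dir flips to −; running = −3127.0000
Stage 2 [32T→74T]: ω = 3127.0000×32/74 = 1352.2162 rpm, dir flips to +; running = +1352.2162
Stage 3 [25T→25T]: ω = 1352.2162×25/25 = 1352.2162 rpm, dir flips to −; running = −1352.2162
Stage 4 [33T→17T]: ω = 1352.2162×33/17 = 2624.8903 rpm, dir flips to +; running = +2624.8903

+2624.8903 rpm (same as input, |ω| = 2624.8903 rpm)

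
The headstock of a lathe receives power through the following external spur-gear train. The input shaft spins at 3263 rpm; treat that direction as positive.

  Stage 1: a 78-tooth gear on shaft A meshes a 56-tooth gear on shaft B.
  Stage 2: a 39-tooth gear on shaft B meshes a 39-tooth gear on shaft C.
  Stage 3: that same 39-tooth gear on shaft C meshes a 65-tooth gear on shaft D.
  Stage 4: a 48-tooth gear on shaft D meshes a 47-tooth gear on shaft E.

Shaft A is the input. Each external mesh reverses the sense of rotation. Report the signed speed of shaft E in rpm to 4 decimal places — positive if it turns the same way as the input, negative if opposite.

+2784.9556 rpm (same as input, |ω| = 2784.9556 rpm)

Stage 1 [78T→56T]: ω = 3263.0000×78/56 = 4544.8929 rpm, dir flips to −; running = −4544.8929
Stage 2 [39T→39T]: ω = 4544.8929×39/39 = 4544.8929 rpm, dir flips to +; running = +4544.8929
Stage 3 [39T→65T]: ω = 4544.8929×39/65 = 2726.9357 rpm, dir flips to −; running = −2726.9357
Stage 4 [48T→47T]: ω = 2726.9357×48/47 = 2784.9556 rpm, dir flips to +; running = +2784.9556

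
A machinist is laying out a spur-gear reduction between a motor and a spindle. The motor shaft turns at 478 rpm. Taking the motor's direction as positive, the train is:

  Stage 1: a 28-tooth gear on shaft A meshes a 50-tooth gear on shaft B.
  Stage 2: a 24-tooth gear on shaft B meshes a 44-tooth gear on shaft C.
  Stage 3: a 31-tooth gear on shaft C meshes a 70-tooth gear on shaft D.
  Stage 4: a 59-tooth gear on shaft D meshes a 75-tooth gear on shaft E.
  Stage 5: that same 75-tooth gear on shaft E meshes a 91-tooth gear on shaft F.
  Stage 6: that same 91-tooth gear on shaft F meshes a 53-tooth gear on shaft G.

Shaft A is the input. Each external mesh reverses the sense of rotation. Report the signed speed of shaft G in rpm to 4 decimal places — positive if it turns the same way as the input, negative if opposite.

+71.9804 rpm (same as input, |ω| = 71.9804 rpm)

Stage 1 [28T→50T]: ω = 478.0000×28/50 = 267.6800 rpm, dir flips to −; running = −267.6800
Stage 2 [24T→44T]: ω = 267.6800×24/44 = 146.0073 rpm, dir flips to +; running = +146.0073
Stage 3 [31T→70T]: ω = 146.0073×31/70 = 64.6604 rpm, dir flips to −; running = −64.6604
Stage 4 [59T→75T]: ω = 64.6604×59/75 = 50.8662 rpm, dir flips to +; running = +50.8662
Stage 5 [75T→91T]: ω = 50.8662×75/91 = 41.9227 rpm, dir flips to −; running = −41.9227
Stage 6 [91T→53T]: ω = 41.9227×91/53 = 71.9804 rpm, dir flips to +; running = +71.9804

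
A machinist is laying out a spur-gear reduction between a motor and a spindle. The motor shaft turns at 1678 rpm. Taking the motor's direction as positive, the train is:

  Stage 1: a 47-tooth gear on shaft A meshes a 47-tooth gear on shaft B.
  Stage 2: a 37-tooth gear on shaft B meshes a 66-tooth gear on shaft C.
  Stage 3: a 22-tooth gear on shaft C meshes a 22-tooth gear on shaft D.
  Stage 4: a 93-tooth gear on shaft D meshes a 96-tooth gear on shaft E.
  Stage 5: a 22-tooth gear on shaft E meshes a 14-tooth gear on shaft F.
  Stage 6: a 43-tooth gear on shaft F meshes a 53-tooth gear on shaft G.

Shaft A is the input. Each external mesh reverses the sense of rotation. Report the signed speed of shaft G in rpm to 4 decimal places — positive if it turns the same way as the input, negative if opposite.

Stage 1 [47T→47T]: ω = 1678.0000×47/47 = 1678.0000 rpm, dir flips to −; running = −1678.0000
Stage 2 [37T→66T]: ω = 1678.0000×37/66 = 940.6970 rpm, dir flips to +; running = +940.6970
Stage 3 [22T→22T]: ω = 940.6970×22/22 = 940.6970 rpm, dir flips to −; running = −940.6970
Stage 4 [93T→96T]: ω = 940.6970×93/96 = 911.3002 rpm, dir flips to +; running = +911.3002
Stage 5 [22T→14T]: ω = 911.3002×22/14 = 1432.0432 rpm, dir flips to −; running = −1432.0432
Stage 6 [43T→53T]: ω = 1432.0432×43/53 = 1161.8463 rpm, dir flips to +; running = +1161.8463

+1161.8463 rpm (same as input, |ω| = 1161.8463 rpm)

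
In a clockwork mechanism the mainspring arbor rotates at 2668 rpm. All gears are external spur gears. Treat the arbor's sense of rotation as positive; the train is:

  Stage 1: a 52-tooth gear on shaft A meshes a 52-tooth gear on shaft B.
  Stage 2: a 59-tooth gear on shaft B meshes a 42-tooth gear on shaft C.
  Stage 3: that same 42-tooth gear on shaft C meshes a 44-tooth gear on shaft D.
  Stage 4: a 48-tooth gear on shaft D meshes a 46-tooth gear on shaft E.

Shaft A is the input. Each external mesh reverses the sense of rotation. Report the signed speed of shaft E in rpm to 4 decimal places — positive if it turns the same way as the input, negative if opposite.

+3733.0909 rpm (same as input, |ω| = 3733.0909 rpm)

Stage 1 [52T→52T]: ω = 2668.0000×52/52 = 2668.0000 rpm, dir flips to −; running = −2668.0000
Stage 2 [59T→42T]: ω = 2668.0000×59/42 = 3747.9048 rpm, dir flips to +; running = +3747.9048
Stage 3 [42T→44T]: ω = 3747.9048×42/44 = 3577.5455 rpm, dir flips to −; running = −3577.5455
Stage 4 [48T→46T]: ω = 3577.5455×48/46 = 3733.0909 rpm, dir flips to +; running = +3733.0909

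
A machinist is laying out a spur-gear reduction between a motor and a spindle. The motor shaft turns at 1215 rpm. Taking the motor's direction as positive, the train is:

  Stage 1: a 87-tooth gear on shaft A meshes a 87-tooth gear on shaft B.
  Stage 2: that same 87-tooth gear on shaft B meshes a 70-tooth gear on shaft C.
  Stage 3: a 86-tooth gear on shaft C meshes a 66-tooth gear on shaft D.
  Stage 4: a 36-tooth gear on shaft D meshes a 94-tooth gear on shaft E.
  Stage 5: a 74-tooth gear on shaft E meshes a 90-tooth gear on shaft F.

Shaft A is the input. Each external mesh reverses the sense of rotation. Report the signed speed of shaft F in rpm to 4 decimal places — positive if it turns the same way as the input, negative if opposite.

Stage 1 [87T→87T]: ω = 1215.0000×87/87 = 1215.0000 rpm, dir flips to −; running = −1215.0000
Stage 2 [87T→70T]: ω = 1215.0000×87/70 = 1510.0714 rpm, dir flips to +; running = +1510.0714
Stage 3 [86T→66T]: ω = 1510.0714×86/66 = 1967.6688 rpm, dir flips to −; running = −1967.6688
Stage 4 [36T→94T]: ω = 1967.6688×36/94 = 753.5753 rpm, dir flips to +; running = +753.5753
Stage 5 [74T→90T]: ω = 753.5753×74/90 = 619.6064 rpm, dir flips to −; running = −619.6064

-619.6064 rpm (opposite to input, |ω| = 619.6064 rpm)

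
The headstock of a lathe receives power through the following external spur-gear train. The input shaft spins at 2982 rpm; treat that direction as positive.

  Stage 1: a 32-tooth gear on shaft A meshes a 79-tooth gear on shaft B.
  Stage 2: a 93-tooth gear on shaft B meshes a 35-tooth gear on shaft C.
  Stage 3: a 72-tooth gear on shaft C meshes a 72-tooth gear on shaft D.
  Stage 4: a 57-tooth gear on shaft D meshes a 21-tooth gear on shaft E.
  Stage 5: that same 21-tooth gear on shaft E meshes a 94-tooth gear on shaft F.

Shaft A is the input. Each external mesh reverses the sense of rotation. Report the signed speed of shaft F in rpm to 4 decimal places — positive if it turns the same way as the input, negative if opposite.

Stage 1 [32T→79T]: ω = 2982.0000×32/79 = 1207.8987 rpm, dir flips to −; running = −1207.8987
Stage 2 [93T→35T]: ω = 1207.8987×93/35 = 3209.5595 rpm, dir flips to +; running = +3209.5595
Stage 3 [72T→72T]: ω = 3209.5595×72/72 = 3209.5595 rpm, dir flips to −; running = −3209.5595
Stage 4 [57T→21T]: ω = 3209.5595×57/21 = 8711.6615 rpm, dir flips to +; running = +8711.6615
Stage 5 [21T→94T]: ω = 8711.6615×21/94 = 1946.2222 rpm, dir flips to −; running = −1946.2222

-1946.2222 rpm (opposite to input, |ω| = 1946.2222 rpm)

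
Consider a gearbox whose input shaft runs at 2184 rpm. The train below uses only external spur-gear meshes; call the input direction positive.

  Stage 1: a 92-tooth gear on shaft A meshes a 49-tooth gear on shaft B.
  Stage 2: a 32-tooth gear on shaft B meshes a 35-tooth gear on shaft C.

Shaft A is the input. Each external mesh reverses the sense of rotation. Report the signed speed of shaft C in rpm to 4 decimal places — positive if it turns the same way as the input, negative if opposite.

Stage 1 [92T→49T]: ω = 2184.0000×92/49 = 4100.5714 rpm, dir flips to −; running = −4100.5714
Stage 2 [32T→35T]: ω = 4100.5714×32/35 = 3749.0939 rpm, dir flips to +; running = +3749.0939

+3749.0939 rpm (same as input, |ω| = 3749.0939 rpm)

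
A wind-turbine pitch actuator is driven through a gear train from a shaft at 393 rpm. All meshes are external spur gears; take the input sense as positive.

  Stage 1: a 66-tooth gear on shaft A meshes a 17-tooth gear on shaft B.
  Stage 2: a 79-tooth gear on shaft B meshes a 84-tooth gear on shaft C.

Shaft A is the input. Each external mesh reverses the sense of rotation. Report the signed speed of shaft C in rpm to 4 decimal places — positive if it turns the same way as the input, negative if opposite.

Stage 1 [66T→17T]: ω = 393.0000×66/17 = 1525.7647 rpm, dir flips to −; running = −1525.7647
Stage 2 [79T→84T]: ω = 1525.7647×79/84 = 1434.9454 rpm, dir flips to +; running = +1434.9454

+1434.9454 rpm (same as input, |ω| = 1434.9454 rpm)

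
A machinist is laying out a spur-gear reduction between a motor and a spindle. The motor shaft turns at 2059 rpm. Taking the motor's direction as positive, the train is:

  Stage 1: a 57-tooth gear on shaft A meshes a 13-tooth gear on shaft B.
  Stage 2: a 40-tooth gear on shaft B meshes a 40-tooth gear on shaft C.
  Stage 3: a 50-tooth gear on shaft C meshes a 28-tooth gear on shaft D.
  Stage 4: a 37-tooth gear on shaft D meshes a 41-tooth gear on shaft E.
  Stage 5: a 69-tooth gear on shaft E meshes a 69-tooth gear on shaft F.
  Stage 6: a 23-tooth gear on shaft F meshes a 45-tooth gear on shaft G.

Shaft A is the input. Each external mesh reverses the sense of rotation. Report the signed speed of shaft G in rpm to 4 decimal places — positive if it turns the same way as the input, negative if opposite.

+7435.8910 rpm (same as input, |ω| = 7435.8910 rpm)

Stage 1 [57T→13T]: ω = 2059.0000×57/13 = 9027.9231 rpm, dir flips to −; running = −9027.9231
Stage 2 [40T→40T]: ω = 9027.9231×40/40 = 9027.9231 rpm, dir flips to +; running = +9027.9231
Stage 3 [50T→28T]: ω = 9027.9231×50/28 = 16121.2912 rpm, dir flips to −; running = −16121.2912
Stage 4 [37T→41T]: ω = 16121.2912×37/41 = 14548.4823 rpm, dir flips to +; running = +14548.4823
Stage 5 [69T→69T]: ω = 14548.4823×69/69 = 14548.4823 rpm, dir flips to −; running = −14548.4823
Stage 6 [23T→45T]: ω = 14548.4823×23/45 = 7435.8910 rpm, dir flips to +; running = +7435.8910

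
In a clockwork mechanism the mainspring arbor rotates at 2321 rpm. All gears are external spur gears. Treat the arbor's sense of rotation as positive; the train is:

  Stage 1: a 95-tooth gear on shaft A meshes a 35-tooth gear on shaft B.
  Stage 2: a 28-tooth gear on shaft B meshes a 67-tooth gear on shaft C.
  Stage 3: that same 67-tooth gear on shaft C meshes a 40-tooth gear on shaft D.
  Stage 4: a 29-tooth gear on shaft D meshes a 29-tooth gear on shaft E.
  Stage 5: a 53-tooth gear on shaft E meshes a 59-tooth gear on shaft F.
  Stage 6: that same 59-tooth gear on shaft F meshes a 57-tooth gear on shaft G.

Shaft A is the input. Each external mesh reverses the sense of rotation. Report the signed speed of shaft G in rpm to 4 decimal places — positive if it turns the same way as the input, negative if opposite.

+4100.4333 rpm (same as input, |ω| = 4100.4333 rpm)

Stage 1 [95T→35T]: ω = 2321.0000×95/35 = 6299.8571 rpm, dir flips to −; running = −6299.8571
Stage 2 [28T→67T]: ω = 6299.8571×28/67 = 2632.7761 rpm, dir flips to +; running = +2632.7761
Stage 3 [67T→40T]: ω = 2632.7761×67/40 = 4409.9000 rpm, dir flips to −; running = −4409.9000
Stage 4 [29T→29T]: ω = 4409.9000×29/29 = 4409.9000 rpm, dir flips to +; running = +4409.9000
Stage 5 [53T→59T]: ω = 4409.9000×53/59 = 3961.4356 rpm, dir flips to −; running = −3961.4356
Stage 6 [59T→57T]: ω = 3961.4356×59/57 = 4100.4333 rpm, dir flips to +; running = +4100.4333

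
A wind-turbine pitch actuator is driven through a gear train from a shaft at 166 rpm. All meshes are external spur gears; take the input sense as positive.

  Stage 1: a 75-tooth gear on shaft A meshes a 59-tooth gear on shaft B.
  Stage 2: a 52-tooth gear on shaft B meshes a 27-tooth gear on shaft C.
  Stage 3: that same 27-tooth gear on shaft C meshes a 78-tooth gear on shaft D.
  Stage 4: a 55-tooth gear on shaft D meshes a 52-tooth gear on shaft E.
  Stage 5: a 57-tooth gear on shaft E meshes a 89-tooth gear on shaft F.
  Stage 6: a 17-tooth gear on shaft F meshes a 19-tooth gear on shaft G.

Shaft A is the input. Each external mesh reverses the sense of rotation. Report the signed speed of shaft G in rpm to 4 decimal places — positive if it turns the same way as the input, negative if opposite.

Stage 1 [75T→59T]: ω = 166.0000×75/59 = 211.0169 rpm, dir flips to −; running = −211.0169
Stage 2 [52T→27T]: ω = 211.0169×52/27 = 406.4030 rpm, dir flips to +; running = +406.4030
Stage 3 [27T→78T]: ω = 406.4030×27/78 = 140.6780 rpm, dir flips to −; running = −140.6780
Stage 4 [55T→52T]: ω = 140.6780×55/52 = 148.7940 rpm, dir flips to +; running = +148.7940
Stage 5 [57T→89T]: ω = 148.7940×57/89 = 95.2950 rpm, dir flips to −; running = −95.2950
Stage 6 [17T→19T]: ω = 95.2950×17/19 = 85.2640 rpm, dir flips to +; running = +85.2640

+85.2640 rpm (same as input, |ω| = 85.2640 rpm)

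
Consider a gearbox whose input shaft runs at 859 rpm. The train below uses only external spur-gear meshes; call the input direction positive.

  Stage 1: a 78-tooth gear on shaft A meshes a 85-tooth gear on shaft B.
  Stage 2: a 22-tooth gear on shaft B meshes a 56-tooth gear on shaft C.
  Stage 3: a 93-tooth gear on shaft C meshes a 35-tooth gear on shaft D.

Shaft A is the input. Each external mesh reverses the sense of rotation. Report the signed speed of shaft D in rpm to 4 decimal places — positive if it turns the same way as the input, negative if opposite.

Stage 1 [78T→85T]: ω = 859.0000×78/85 = 788.2588 rpm, dir flips to −; running = −788.2588
Stage 2 [22T→56T]: ω = 788.2588×22/56 = 309.6731 rpm, dir flips to +; running = +309.6731
Stage 3 [93T→35T]: ω = 309.6731×93/35 = 822.8457 rpm, dir flips to −; running = −822.8457

-822.8457 rpm (opposite to input, |ω| = 822.8457 rpm)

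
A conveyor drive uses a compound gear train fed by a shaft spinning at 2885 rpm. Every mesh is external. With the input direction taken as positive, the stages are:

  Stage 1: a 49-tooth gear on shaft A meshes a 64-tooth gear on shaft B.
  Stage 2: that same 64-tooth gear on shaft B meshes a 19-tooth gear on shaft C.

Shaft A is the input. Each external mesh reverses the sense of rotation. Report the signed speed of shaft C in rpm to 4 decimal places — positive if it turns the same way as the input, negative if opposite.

+7440.2632 rpm (same as input, |ω| = 7440.2632 rpm)

Stage 1 [49T→64T]: ω = 2885.0000×49/64 = 2208.8281 rpm, dir flips to −; running = −2208.8281
Stage 2 [64T→19T]: ω = 2208.8281×64/19 = 7440.2632 rpm, dir flips to +; running = +7440.2632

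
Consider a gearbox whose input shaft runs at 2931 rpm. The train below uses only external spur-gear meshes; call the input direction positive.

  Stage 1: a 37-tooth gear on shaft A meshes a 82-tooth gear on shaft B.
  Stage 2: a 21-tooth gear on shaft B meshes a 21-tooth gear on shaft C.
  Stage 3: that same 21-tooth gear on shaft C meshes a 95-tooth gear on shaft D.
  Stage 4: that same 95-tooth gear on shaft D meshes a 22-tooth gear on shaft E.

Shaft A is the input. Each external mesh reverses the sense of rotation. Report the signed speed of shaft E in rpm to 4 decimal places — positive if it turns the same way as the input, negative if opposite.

+1262.4096 rpm (same as input, |ω| = 1262.4096 rpm)

Stage 1 [37T→82T]: ω = 2931.0000×37/82 = 1322.5244 rpm, dir flips to −; running = −1322.5244
Stage 2 [21T→21T]: ω = 1322.5244×21/21 = 1322.5244 rpm, dir flips to +; running = +1322.5244
Stage 3 [21T→95T]: ω = 1322.5244×21/95 = 292.3475 rpm, dir flips to −; running = −292.3475
Stage 4 [95T→22T]: ω = 292.3475×95/22 = 1262.4096 rpm, dir flips to +; running = +1262.4096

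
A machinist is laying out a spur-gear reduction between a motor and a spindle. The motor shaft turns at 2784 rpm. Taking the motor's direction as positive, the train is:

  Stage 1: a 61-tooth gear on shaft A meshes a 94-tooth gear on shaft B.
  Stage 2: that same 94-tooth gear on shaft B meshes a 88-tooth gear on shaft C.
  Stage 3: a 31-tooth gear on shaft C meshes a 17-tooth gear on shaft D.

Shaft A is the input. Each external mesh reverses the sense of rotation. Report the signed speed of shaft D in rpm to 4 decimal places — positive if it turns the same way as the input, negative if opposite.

Stage 1 [61T→94T]: ω = 2784.0000×61/94 = 1806.6383 rpm, dir flips to −; running = −1806.6383
Stage 2 [94T→88T]: ω = 1806.6383×94/88 = 1929.8182 rpm, dir flips to +; running = +1929.8182
Stage 3 [31T→17T]: ω = 1929.8182×31/17 = 3519.0802 rpm, dir flips to −; running = −3519.0802

-3519.0802 rpm (opposite to input, |ω| = 3519.0802 rpm)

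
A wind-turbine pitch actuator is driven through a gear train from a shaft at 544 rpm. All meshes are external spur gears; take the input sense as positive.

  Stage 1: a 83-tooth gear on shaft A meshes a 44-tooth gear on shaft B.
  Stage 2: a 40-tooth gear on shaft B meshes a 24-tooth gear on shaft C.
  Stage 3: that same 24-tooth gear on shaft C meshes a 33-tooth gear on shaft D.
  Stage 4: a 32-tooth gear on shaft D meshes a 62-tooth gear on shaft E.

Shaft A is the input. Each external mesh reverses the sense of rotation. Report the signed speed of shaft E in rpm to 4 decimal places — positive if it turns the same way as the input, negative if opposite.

+641.9906 rpm (same as input, |ω| = 641.9906 rpm)

Stage 1 [83T→44T]: ω = 544.0000×83/44 = 1026.1818 rpm, dir flips to −; running = −1026.1818
Stage 2 [40T→24T]: ω = 1026.1818×40/24 = 1710.3030 rpm, dir flips to +; running = +1710.3030
Stage 3 [24T→33T]: ω = 1710.3030×24/33 = 1243.8567 rpm, dir flips to −; running = −1243.8567
Stage 4 [32T→62T]: ω = 1243.8567×32/62 = 641.9906 rpm, dir flips to +; running = +641.9906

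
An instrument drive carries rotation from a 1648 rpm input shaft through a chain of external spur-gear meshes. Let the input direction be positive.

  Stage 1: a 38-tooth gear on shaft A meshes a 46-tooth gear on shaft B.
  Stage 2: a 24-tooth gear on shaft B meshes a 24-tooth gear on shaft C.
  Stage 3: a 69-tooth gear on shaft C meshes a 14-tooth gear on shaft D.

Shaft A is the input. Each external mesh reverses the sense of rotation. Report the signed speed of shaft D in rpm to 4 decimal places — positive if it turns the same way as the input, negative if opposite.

Stage 1 [38T→46T]: ω = 1648.0000×38/46 = 1361.3913 rpm, dir flips to −; running = −1361.3913
Stage 2 [24T→24T]: ω = 1361.3913×24/24 = 1361.3913 rpm, dir flips to +; running = +1361.3913
Stage 3 [69T→14T]: ω = 1361.3913×69/14 = 6709.7143 rpm, dir flips to −; running = −6709.7143

-6709.7143 rpm (opposite to input, |ω| = 6709.7143 rpm)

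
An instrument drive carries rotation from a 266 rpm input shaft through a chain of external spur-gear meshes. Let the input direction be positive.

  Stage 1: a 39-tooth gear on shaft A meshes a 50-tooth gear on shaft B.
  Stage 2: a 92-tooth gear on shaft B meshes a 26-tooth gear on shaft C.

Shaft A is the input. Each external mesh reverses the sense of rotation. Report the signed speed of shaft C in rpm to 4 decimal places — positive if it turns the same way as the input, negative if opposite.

+734.1600 rpm (same as input, |ω| = 734.1600 rpm)

Stage 1 [39T→50T]: ω = 266.0000×39/50 = 207.4800 rpm, dir flips to −; running = −207.4800
Stage 2 [92T→26T]: ω = 207.4800×92/26 = 734.1600 rpm, dir flips to +; running = +734.1600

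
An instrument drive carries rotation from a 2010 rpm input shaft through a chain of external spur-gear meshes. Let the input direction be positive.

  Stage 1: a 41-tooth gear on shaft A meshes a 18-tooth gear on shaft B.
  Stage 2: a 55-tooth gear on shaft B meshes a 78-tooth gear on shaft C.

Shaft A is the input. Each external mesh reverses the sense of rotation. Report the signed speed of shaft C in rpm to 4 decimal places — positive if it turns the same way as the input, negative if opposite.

Stage 1 [41T→18T]: ω = 2010.0000×41/18 = 4578.3333 rpm, dir flips to −; running = −4578.3333
Stage 2 [55T→78T]: ω = 4578.3333×55/78 = 3228.3120 rpm, dir flips to +; running = +3228.3120

+3228.3120 rpm (same as input, |ω| = 3228.3120 rpm)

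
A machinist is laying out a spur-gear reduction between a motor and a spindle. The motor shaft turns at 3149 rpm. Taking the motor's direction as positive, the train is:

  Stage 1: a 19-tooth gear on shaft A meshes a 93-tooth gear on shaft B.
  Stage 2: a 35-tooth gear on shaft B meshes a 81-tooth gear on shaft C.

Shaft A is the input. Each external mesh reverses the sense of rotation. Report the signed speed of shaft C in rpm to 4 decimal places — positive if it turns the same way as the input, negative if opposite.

Stage 1 [19T→93T]: ω = 3149.0000×19/93 = 643.3441 rpm, dir flips to −; running = −643.3441
Stage 2 [35T→81T]: ω = 643.3441×35/81 = 277.9882 rpm, dir flips to +; running = +277.9882

+277.9882 rpm (same as input, |ω| = 277.9882 rpm)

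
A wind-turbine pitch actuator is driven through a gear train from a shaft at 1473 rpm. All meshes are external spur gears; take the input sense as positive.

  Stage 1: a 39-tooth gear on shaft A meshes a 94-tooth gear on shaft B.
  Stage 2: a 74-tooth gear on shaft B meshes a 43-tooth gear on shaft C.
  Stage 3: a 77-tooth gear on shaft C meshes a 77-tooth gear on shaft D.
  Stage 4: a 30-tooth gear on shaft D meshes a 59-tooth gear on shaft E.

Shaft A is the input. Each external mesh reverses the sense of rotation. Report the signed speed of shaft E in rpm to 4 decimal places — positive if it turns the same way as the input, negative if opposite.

+534.7761 rpm (same as input, |ω| = 534.7761 rpm)

Stage 1 [39T→94T]: ω = 1473.0000×39/94 = 611.1383 rpm, dir flips to −; running = −611.1383
Stage 2 [74T→43T]: ω = 611.1383×74/43 = 1051.7264 rpm, dir flips to +; running = +1051.7264
Stage 3 [77T→77T]: ω = 1051.7264×77/77 = 1051.7264 rpm, dir flips to −; running = −1051.7264
Stage 4 [30T→59T]: ω = 1051.7264×30/59 = 534.7761 rpm, dir flips to +; running = +534.7761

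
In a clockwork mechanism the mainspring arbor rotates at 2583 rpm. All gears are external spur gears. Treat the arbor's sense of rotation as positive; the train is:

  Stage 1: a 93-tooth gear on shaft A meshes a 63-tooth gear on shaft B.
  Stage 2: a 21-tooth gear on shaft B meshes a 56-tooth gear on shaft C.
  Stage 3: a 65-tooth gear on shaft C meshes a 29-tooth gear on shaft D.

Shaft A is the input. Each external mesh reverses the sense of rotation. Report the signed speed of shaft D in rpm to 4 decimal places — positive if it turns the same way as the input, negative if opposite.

-3204.8922 rpm (opposite to input, |ω| = 3204.8922 rpm)

Stage 1 [93T→63T]: ω = 2583.0000×93/63 = 3813.0000 rpm, dir flips to −; running = −3813.0000
Stage 2 [21T→56T]: ω = 3813.0000×21/56 = 1429.8750 rpm, dir flips to +; running = +1429.8750
Stage 3 [65T→29T]: ω = 1429.8750×65/29 = 3204.8922 rpm, dir flips to −; running = −3204.8922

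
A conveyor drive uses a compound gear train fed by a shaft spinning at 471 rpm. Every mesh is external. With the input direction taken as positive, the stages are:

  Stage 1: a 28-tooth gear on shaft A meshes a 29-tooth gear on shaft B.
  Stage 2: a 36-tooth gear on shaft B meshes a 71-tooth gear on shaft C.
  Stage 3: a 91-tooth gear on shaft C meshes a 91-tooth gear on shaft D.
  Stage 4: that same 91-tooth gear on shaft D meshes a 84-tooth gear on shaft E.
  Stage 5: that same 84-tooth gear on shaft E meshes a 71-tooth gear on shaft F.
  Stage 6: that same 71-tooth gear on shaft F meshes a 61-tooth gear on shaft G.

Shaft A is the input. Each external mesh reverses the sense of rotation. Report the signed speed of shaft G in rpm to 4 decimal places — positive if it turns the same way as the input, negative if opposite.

+343.9827 rpm (same as input, |ω| = 343.9827 rpm)

Stage 1 [28T→29T]: ω = 471.0000×28/29 = 454.7586 rpm, dir flips to −; running = −454.7586
Stage 2 [36T→71T]: ω = 454.7586×36/71 = 230.5818 rpm, dir flips to +; running = +230.5818
Stage 3 [91T→91T]: ω = 230.5818×91/91 = 230.5818 rpm, dir flips to −; running = −230.5818
Stage 4 [91T→84T]: ω = 230.5818×91/84 = 249.7970 rpm, dir flips to +; running = +249.7970
Stage 5 [84T→71T]: ω = 249.7970×84/71 = 295.5345 rpm, dir flips to −; running = −295.5345
Stage 6 [71T→61T]: ω = 295.5345×71/61 = 343.9827 rpm, dir flips to +; running = +343.9827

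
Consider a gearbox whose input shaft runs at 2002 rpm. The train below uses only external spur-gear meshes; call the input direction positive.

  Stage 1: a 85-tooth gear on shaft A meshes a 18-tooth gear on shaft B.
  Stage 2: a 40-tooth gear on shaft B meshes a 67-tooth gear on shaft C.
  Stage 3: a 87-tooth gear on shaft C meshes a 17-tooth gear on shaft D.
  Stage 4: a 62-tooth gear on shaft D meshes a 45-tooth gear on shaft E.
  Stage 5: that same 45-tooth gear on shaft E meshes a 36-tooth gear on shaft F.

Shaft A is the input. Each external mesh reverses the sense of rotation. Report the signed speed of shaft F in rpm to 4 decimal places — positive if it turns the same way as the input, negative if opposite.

-49745.6606 rpm (opposite to input, |ω| = 49745.6606 rpm)

Stage 1 [85T→18T]: ω = 2002.0000×85/18 = 9453.8889 rpm, dir flips to −; running = −9453.8889
Stage 2 [40T→67T]: ω = 9453.8889×40/67 = 5644.1128 rpm, dir flips to +; running = +5644.1128
Stage 3 [87T→17T]: ω = 5644.1128×87/17 = 28884.5771 rpm, dir flips to −; running = −28884.5771
Stage 4 [62T→45T]: ω = 28884.5771×62/45 = 39796.5285 rpm, dir flips to +; running = +39796.5285
Stage 5 [45T→36T]: ω = 39796.5285×45/36 = 49745.6606 rpm, dir flips to −; running = −49745.6606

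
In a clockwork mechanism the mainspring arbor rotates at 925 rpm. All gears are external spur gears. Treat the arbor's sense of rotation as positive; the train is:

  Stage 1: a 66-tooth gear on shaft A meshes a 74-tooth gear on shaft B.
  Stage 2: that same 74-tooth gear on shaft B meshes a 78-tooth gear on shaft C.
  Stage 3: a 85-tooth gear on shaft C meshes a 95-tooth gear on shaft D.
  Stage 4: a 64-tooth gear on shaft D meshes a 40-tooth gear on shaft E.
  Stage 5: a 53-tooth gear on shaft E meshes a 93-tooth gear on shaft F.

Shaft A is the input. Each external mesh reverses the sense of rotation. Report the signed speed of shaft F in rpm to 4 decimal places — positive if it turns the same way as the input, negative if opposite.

-638.5564 rpm (opposite to input, |ω| = 638.5564 rpm)

Stage 1 [66T→74T]: ω = 925.0000×66/74 = 825.0000 rpm, dir flips to −; running = −825.0000
Stage 2 [74T→78T]: ω = 825.0000×74/78 = 782.6923 rpm, dir flips to +; running = +782.6923
Stage 3 [85T→95T]: ω = 782.6923×85/95 = 700.3036 rpm, dir flips to −; running = −700.3036
Stage 4 [64T→40T]: ω = 700.3036×64/40 = 1120.4858 rpm, dir flips to +; running = +1120.4858
Stage 5 [53T→93T]: ω = 1120.4858×53/93 = 638.5564 rpm, dir flips to −; running = −638.5564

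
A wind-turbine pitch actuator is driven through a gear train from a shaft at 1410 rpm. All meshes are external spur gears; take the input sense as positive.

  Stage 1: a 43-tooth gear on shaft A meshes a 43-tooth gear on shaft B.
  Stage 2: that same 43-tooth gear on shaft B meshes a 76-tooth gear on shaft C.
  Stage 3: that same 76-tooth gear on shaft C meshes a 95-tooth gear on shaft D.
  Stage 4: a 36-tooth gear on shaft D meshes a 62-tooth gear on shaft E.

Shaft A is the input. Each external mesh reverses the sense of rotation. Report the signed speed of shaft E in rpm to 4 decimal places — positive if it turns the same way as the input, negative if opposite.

Stage 1 [43T→43T]: ω = 1410.0000×43/43 = 1410.0000 rpm, dir flips to −; running = −1410.0000
Stage 2 [43T→76T]: ω = 1410.0000×43/76 = 797.7632 rpm, dir flips to +; running = +797.7632
Stage 3 [76T→95T]: ω = 797.7632×76/95 = 638.2105 rpm, dir flips to −; running = −638.2105
Stage 4 [36T→62T]: ω = 638.2105×36/62 = 370.5739 rpm, dir flips to +; running = +370.5739

+370.5739 rpm (same as input, |ω| = 370.5739 rpm)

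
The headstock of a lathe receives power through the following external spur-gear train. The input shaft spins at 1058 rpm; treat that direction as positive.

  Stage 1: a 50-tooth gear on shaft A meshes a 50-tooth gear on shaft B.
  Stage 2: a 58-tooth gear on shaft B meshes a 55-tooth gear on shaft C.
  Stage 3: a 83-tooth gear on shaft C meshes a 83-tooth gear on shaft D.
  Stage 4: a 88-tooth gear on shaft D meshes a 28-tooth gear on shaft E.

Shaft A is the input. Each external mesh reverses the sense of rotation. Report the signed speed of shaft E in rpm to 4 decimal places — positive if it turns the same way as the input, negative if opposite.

Stage 1 [50T→50T]: ω = 1058.0000×50/50 = 1058.0000 rpm, dir flips to −; running = −1058.0000
Stage 2 [58T→55T]: ω = 1058.0000×58/55 = 1115.7091 rpm, dir flips to +; running = +1115.7091
Stage 3 [83T→83T]: ω = 1115.7091×83/83 = 1115.7091 rpm, dir flips to −; running = −1115.7091
Stage 4 [88T→28T]: ω = 1115.7091×88/28 = 3506.5143 rpm, dir flips to +; running = +3506.5143

+3506.5143 rpm (same as input, |ω| = 3506.5143 rpm)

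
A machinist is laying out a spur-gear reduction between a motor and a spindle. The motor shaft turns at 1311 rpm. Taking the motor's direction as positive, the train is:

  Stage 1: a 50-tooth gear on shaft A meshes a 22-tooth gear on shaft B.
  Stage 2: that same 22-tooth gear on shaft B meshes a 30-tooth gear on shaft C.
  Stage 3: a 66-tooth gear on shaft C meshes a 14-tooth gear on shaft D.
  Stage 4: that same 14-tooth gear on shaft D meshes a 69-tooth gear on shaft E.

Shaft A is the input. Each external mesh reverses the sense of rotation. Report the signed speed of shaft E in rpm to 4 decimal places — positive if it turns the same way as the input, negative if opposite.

Stage 1 [50T→22T]: ω = 1311.0000×50/22 = 2979.5455 rpm, dir flips to −; running = −2979.5455
Stage 2 [22T→30T]: ω = 2979.5455×22/30 = 2185.0000 rpm, dir flips to +; running = +2185.0000
Stage 3 [66T→14T]: ω = 2185.0000×66/14 = 10300.7143 rpm, dir flips to −; running = −10300.7143
Stage 4 [14T→69T]: ω = 10300.7143×14/69 = 2090.0000 rpm, dir flips to +; running = +2090.0000

+2090.0000 rpm (same as input, |ω| = 2090.0000 rpm)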